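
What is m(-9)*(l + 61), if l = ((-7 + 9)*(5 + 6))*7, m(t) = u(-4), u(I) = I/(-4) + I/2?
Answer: -215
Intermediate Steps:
u(I) = I/4 (u(I) = I*(-1/4) + I*(1/2) = -I/4 + I/2 = I/4)
m(t) = -1 (m(t) = (1/4)*(-4) = -1)
l = 154 (l = (2*11)*7 = 22*7 = 154)
m(-9)*(l + 61) = -(154 + 61) = -1*215 = -215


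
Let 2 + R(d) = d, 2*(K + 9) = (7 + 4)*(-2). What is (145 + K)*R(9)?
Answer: 875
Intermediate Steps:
K = -20 (K = -9 + ((7 + 4)*(-2))/2 = -9 + (11*(-2))/2 = -9 + (½)*(-22) = -9 - 11 = -20)
R(d) = -2 + d
(145 + K)*R(9) = (145 - 20)*(-2 + 9) = 125*7 = 875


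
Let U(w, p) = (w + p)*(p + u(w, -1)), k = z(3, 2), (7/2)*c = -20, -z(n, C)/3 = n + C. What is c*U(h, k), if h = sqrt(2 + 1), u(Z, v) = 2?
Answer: -7800/7 + 520*sqrt(3)/7 ≈ -985.62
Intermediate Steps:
z(n, C) = -3*C - 3*n (z(n, C) = -3*(n + C) = -3*(C + n) = -3*C - 3*n)
c = -40/7 (c = (2/7)*(-20) = -40/7 ≈ -5.7143)
k = -15 (k = -3*2 - 3*3 = -6 - 9 = -15)
h = sqrt(3) ≈ 1.7320
U(w, p) = (2 + p)*(p + w) (U(w, p) = (w + p)*(p + 2) = (p + w)*(2 + p) = (2 + p)*(p + w))
c*U(h, k) = -40*((-15)**2 + 2*(-15) + 2*sqrt(3) - 15*sqrt(3))/7 = -40*(225 - 30 + 2*sqrt(3) - 15*sqrt(3))/7 = -40*(195 - 13*sqrt(3))/7 = -7800/7 + 520*sqrt(3)/7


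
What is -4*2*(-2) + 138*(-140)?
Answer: -19304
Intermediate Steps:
-4*2*(-2) + 138*(-140) = -8*(-2) - 19320 = 16 - 19320 = -19304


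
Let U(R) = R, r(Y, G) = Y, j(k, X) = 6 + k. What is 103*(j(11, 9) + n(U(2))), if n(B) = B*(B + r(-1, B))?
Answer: 1957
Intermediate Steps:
n(B) = B*(-1 + B) (n(B) = B*(B - 1) = B*(-1 + B))
103*(j(11, 9) + n(U(2))) = 103*((6 + 11) + 2*(-1 + 2)) = 103*(17 + 2*1) = 103*(17 + 2) = 103*19 = 1957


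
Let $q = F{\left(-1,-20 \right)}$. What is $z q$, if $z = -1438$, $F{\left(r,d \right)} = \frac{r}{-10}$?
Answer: $- \frac{719}{5} \approx -143.8$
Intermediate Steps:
$F{\left(r,d \right)} = - \frac{r}{10}$ ($F{\left(r,d \right)} = r \left(- \frac{1}{10}\right) = - \frac{r}{10}$)
$q = \frac{1}{10}$ ($q = \left(- \frac{1}{10}\right) \left(-1\right) = \frac{1}{10} \approx 0.1$)
$z q = \left(-1438\right) \frac{1}{10} = - \frac{719}{5}$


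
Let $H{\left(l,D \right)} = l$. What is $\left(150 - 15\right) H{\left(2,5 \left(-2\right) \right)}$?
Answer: $270$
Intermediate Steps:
$\left(150 - 15\right) H{\left(2,5 \left(-2\right) \right)} = \left(150 - 15\right) 2 = 135 \cdot 2 = 270$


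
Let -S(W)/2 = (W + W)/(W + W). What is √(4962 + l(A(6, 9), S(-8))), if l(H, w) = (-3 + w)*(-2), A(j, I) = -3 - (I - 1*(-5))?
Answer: 2*√1243 ≈ 70.512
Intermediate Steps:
A(j, I) = -8 - I (A(j, I) = -3 - (I + 5) = -3 - (5 + I) = -3 + (-5 - I) = -8 - I)
S(W) = -2 (S(W) = -2*(W + W)/(W + W) = -2*2*W/(2*W) = -2*2*W*1/(2*W) = -2*1 = -2)
l(H, w) = 6 - 2*w
√(4962 + l(A(6, 9), S(-8))) = √(4962 + (6 - 2*(-2))) = √(4962 + (6 + 4)) = √(4962 + 10) = √4972 = 2*√1243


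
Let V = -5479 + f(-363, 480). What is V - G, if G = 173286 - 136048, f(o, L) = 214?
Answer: -42503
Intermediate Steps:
V = -5265 (V = -5479 + 214 = -5265)
G = 37238
V - G = -5265 - 1*37238 = -5265 - 37238 = -42503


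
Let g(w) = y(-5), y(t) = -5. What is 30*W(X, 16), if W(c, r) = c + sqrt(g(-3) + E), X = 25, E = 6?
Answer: 780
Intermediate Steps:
g(w) = -5
W(c, r) = 1 + c (W(c, r) = c + sqrt(-5 + 6) = c + sqrt(1) = c + 1 = 1 + c)
30*W(X, 16) = 30*(1 + 25) = 30*26 = 780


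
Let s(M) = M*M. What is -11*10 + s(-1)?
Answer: -109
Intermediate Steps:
s(M) = M**2
-11*10 + s(-1) = -11*10 + (-1)**2 = -110 + 1 = -109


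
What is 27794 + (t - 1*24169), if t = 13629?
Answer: 17254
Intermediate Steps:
27794 + (t - 1*24169) = 27794 + (13629 - 1*24169) = 27794 + (13629 - 24169) = 27794 - 10540 = 17254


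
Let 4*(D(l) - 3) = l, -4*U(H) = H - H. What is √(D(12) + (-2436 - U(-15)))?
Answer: 9*I*√30 ≈ 49.295*I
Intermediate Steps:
U(H) = 0 (U(H) = -(H - H)/4 = -¼*0 = 0)
D(l) = 3 + l/4
√(D(12) + (-2436 - U(-15))) = √((3 + (¼)*12) + (-2436 - 1*0)) = √((3 + 3) + (-2436 + 0)) = √(6 - 2436) = √(-2430) = 9*I*√30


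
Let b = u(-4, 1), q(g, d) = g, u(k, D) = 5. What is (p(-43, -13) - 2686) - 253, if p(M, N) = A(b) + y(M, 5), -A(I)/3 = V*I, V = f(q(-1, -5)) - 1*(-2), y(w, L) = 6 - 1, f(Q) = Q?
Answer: -2949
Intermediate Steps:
y(w, L) = 5
V = 1 (V = -1 - 1*(-2) = -1 + 2 = 1)
b = 5
A(I) = -3*I
p(M, N) = -10 (p(M, N) = -3*5 + 5 = -15 + 5 = -10)
(p(-43, -13) - 2686) - 253 = (-10 - 2686) - 253 = -2696 - 253 = -2949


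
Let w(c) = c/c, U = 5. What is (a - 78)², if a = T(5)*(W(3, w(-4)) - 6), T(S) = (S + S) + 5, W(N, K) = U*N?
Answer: 3249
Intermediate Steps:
w(c) = 1
W(N, K) = 5*N
T(S) = 5 + 2*S (T(S) = 2*S + 5 = 5 + 2*S)
a = 135 (a = (5 + 2*5)*(5*3 - 6) = (5 + 10)*(15 - 6) = 15*9 = 135)
(a - 78)² = (135 - 78)² = 57² = 3249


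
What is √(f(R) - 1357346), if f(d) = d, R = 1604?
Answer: 3*I*√150638 ≈ 1164.4*I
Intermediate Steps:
√(f(R) - 1357346) = √(1604 - 1357346) = √(-1355742) = 3*I*√150638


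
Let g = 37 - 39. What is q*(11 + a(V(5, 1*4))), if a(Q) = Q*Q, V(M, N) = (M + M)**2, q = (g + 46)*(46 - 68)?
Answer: -9690648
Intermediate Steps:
g = -2
q = -968 (q = (-2 + 46)*(46 - 68) = 44*(-22) = -968)
V(M, N) = 4*M**2 (V(M, N) = (2*M)**2 = 4*M**2)
a(Q) = Q**2
q*(11 + a(V(5, 1*4))) = -968*(11 + (4*5**2)**2) = -968*(11 + (4*25)**2) = -968*(11 + 100**2) = -968*(11 + 10000) = -968*10011 = -9690648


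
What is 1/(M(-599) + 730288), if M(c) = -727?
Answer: 1/729561 ≈ 1.3707e-6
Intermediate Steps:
1/(M(-599) + 730288) = 1/(-727 + 730288) = 1/729561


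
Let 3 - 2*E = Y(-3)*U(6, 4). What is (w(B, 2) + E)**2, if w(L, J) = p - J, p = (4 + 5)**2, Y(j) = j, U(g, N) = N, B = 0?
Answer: 29929/4 ≈ 7482.3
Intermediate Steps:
p = 81 (p = 9**2 = 81)
E = 15/2 (E = 3/2 - (-3)*4/2 = 3/2 - 1/2*(-12) = 3/2 + 6 = 15/2 ≈ 7.5000)
w(L, J) = 81 - J
(w(B, 2) + E)**2 = ((81 - 1*2) + 15/2)**2 = ((81 - 2) + 15/2)**2 = (79 + 15/2)**2 = (173/2)**2 = 29929/4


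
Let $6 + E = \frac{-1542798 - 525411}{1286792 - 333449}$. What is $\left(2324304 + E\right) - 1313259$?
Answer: $\frac{107096098352}{105927} \approx 1.011 \cdot 10^{6}$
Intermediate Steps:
$E = - \frac{865363}{105927}$ ($E = -6 + \frac{-1542798 - 525411}{1286792 - 333449} = -6 - \frac{2068209}{953343} = -6 - \frac{229801}{105927} = - \frac{865363}{105927} \approx -8.1694$)
$\left(2324304 + E\right) - 1313259 = \left(2324304 - \frac{865363}{105927}\right) - 1313259 = \frac{246205684445}{105927} - 1313259 = \frac{107096098352}{105927}$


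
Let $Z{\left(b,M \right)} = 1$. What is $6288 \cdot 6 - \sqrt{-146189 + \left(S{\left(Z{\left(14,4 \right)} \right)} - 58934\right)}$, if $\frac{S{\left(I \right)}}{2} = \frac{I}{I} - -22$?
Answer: $37728 - i \sqrt{205077} \approx 37728.0 - 452.85 i$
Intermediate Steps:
$S{\left(I \right)} = 46$ ($S{\left(I \right)} = 2 \left(\frac{I}{I} - -22\right) = 2 \left(1 + 22\right) = 2 \cdot 23 = 46$)
$6288 \cdot 6 - \sqrt{-146189 + \left(S{\left(Z{\left(14,4 \right)} \right)} - 58934\right)} = 6288 \cdot 6 - \sqrt{-146189 + \left(46 - 58934\right)} = 37728 - \sqrt{-146189 + \left(46 - 58934\right)} = 37728 - \sqrt{-146189 - 58888} = 37728 - \sqrt{-205077} = 37728 - i \sqrt{205077}$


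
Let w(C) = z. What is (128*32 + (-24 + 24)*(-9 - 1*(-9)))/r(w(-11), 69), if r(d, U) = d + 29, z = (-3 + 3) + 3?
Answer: 128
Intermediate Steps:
z = 3 (z = 0 + 3 = 3)
w(C) = 3
r(d, U) = 29 + d
(128*32 + (-24 + 24)*(-9 - 1*(-9)))/r(w(-11), 69) = (128*32 + (-24 + 24)*(-9 - 1*(-9)))/(29 + 3) = (4096 + 0*(-9 + 9))/32 = (4096 + 0*0)*(1/32) = (4096 + 0)*(1/32) = 4096*(1/32) = 128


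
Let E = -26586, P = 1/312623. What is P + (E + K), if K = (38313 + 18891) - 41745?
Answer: -3478556120/312623 ≈ -11127.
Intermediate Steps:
P = 1/312623 ≈ 3.1987e-6
K = 15459 (K = 57204 - 41745 = 15459)
P + (E + K) = 1/312623 + (-26586 + 15459) = 1/312623 - 11127 = -3478556120/312623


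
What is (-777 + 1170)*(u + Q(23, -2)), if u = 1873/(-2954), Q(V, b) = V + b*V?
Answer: -27437295/2954 ≈ -9288.2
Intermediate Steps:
Q(V, b) = V + V*b
u = -1873/2954 (u = 1873*(-1/2954) = -1873/2954 ≈ -0.63406)
(-777 + 1170)*(u + Q(23, -2)) = (-777 + 1170)*(-1873/2954 + 23*(1 - 2)) = 393*(-1873/2954 + 23*(-1)) = 393*(-1873/2954 - 23) = 393*(-69815/2954) = -27437295/2954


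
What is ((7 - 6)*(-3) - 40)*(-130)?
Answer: 5590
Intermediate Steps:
((7 - 6)*(-3) - 40)*(-130) = (1*(-3) - 40)*(-130) = (-3 - 40)*(-130) = -43*(-130) = 5590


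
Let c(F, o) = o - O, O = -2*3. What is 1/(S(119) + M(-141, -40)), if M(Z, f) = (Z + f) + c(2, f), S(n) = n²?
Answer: 1/13946 ≈ 7.1705e-5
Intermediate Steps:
O = -6
c(F, o) = 6 + o (c(F, o) = o - 1*(-6) = o + 6 = 6 + o)
M(Z, f) = 6 + Z + 2*f (M(Z, f) = (Z + f) + (6 + f) = 6 + Z + 2*f)
1/(S(119) + M(-141, -40)) = 1/(119² + (6 - 141 + 2*(-40))) = 1/(14161 + (6 - 141 - 80)) = 1/(14161 - 215) = 1/13946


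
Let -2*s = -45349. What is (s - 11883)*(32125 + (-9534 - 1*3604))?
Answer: 409796421/2 ≈ 2.0490e+8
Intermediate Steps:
s = 45349/2 (s = -1/2*(-45349) = 45349/2 ≈ 22675.)
(s - 11883)*(32125 + (-9534 - 1*3604)) = (45349/2 - 11883)*(32125 + (-9534 - 1*3604)) = 21583*(32125 + (-9534 - 3604))/2 = 21583*(32125 - 13138)/2 = (21583/2)*18987 = 409796421/2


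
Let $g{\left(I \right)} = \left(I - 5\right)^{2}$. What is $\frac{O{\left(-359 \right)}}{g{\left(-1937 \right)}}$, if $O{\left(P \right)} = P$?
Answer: $- \frac{359}{3771364} \approx -9.5191 \cdot 10^{-5}$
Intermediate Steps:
$g{\left(I \right)} = \left(-5 + I\right)^{2}$
$\frac{O{\left(-359 \right)}}{g{\left(-1937 \right)}} = - \frac{359}{\left(-5 - 1937\right)^{2}} = - \frac{359}{\left(-1942\right)^{2}} = - \frac{359}{3771364}$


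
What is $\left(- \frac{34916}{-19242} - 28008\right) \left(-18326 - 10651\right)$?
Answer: $\frac{2602593499090}{3207} \approx 8.1154 \cdot 10^{8}$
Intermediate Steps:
$\left(- \frac{34916}{-19242} - 28008\right) \left(-18326 - 10651\right) = \left(\left(-34916\right) \left(- \frac{1}{19242}\right) - 28008\right) \left(-18326 - 10651\right) = \left(\frac{17458}{9621} - 28008\right) \left(-18326 - 10651\right) = \left(- \frac{269447510}{9621}\right) \left(-28977\right) = \frac{2602593499090}{3207}$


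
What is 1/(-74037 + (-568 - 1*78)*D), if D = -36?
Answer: -1/50781 ≈ -1.9692e-5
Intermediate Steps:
1/(-74037 + (-568 - 1*78)*D) = 1/(-74037 + (-568 - 1*78)*(-36)) = 1/(-74037 + (-568 - 78)*(-36)) = 1/(-74037 - 646*(-36)) = 1/(-74037 + 23256) = 1/(-50781) = -1/50781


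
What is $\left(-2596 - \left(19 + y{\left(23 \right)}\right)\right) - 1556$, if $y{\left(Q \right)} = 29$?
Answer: $-4200$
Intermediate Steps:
$\left(-2596 - \left(19 + y{\left(23 \right)}\right)\right) - 1556 = \left(-2596 + \left(\left(506 - 525\right) - 29\right)\right) - 1556 = \left(-2596 - 48\right) - 1556 = -2644 - 1556 = -4200$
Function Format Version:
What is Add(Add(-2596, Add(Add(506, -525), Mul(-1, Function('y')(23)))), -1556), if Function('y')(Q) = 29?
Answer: -4200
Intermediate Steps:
Add(Add(-2596, Add(Add(506, -525), Mul(-1, Function('y')(23)))), -1556) = Add(Add(-2596, Add(Add(506, -525), Mul(-1, 29))), -1556) = Add(Add(-2596, Add(-19, -29)), -1556) = Add(Add(-2596, -48), -1556) = Add(-2644, -1556) = -4200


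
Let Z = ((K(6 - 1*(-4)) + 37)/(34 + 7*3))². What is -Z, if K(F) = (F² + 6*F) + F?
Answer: -42849/3025 ≈ -14.165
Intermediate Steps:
K(F) = F² + 7*F
Z = 42849/3025 (Z = (((6 - 1*(-4))*(7 + (6 - 1*(-4))) + 37)/(34 + 7*3))² = (((6 + 4)*(7 + (6 + 4)) + 37)/(34 + 21))² = ((10*(7 + 10) + 37)/55)² = ((10*17 + 37)*(1/55))² = ((170 + 37)*(1/55))² = (207*(1/55))² = (207/55)² = 42849/3025 ≈ 14.165)
-Z = -1*42849/3025 = -42849/3025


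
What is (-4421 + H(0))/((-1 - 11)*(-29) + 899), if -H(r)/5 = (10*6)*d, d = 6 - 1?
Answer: -5921/1247 ≈ -4.7482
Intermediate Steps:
d = 5
H(r) = -1500 (H(r) = -5*10*6*5 = -300*5 = -5*300 = -1500)
(-4421 + H(0))/((-1 - 11)*(-29) + 899) = (-4421 - 1500)/((-1 - 11)*(-29) + 899) = -5921/(-12*(-29) + 899) = -5921/(348 + 899) = -5921/1247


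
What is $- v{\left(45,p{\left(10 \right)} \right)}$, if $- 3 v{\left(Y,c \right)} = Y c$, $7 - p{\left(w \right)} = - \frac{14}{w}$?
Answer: $126$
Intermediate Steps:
$p{\left(w \right)} = 7 + \frac{14}{w}$ ($p{\left(w \right)} = 7 - - \frac{14}{w} = 7 + \frac{14}{w}$)
$v{\left(Y,c \right)} = - \frac{Y c}{3}$
$- v{\left(45,p{\left(10 \right)} \right)} = - \frac{\left(-1\right) 45 \left(7 + \frac{14}{10}\right)}{3} = - \frac{\left(-1\right) 45 \left(7 + 14 \cdot \frac{1}{10}\right)}{3} = - \frac{\left(-1\right) 45 \left(7 + \frac{7}{5}\right)}{3} = - \frac{\left(-1\right) 45 \cdot 42}{3 \cdot 5} = \left(-1\right) \left(-126\right) = 126$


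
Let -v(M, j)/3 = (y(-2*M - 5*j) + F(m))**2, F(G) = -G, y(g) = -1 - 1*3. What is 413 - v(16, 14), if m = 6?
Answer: 713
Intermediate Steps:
y(g) = -4 (y(g) = -1 - 3 = -4)
v(M, j) = -300 (v(M, j) = -3*(-4 - 1*6)**2 = -3*(-4 - 6)**2 = -3*(-10)**2 = -3*100 = -300)
413 - v(16, 14) = 413 - 1*(-300) = 413 + 300 = 713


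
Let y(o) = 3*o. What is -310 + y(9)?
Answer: -283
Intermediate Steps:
-310 + y(9) = -310 + 3*9 = -310 + 27 = -283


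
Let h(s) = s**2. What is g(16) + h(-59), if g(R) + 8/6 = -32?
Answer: 10343/3 ≈ 3447.7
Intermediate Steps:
g(R) = -100/3 (g(R) = -4/3 - 32 = -100/3)
g(16) + h(-59) = -100/3 + (-59)**2 = -100/3 + 3481 = 10343/3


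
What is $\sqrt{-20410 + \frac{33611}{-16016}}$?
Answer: $\frac{i \sqrt{327247091171}}{4004} \approx 142.87 i$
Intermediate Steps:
$\sqrt{-20410 + \frac{33611}{-16016}} = \sqrt{-20410 + 33611 \left(- \frac{1}{16016}\right)} = \sqrt{-20410 - \frac{33611}{16016}} = \sqrt{- \frac{326920171}{16016}} = \frac{i \sqrt{327247091171}}{4004}$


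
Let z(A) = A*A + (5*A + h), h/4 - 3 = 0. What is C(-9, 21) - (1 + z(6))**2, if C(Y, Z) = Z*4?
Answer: -6157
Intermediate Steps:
h = 12 (h = 12 + 4*0 = 12 + 0 = 12)
C(Y, Z) = 4*Z
z(A) = 12 + A**2 + 5*A (z(A) = A*A + (5*A + 12) = A**2 + (12 + 5*A) = 12 + A**2 + 5*A)
C(-9, 21) - (1 + z(6))**2 = 4*21 - (1 + (12 + 6**2 + 5*6))**2 = 84 - (1 + (12 + 36 + 30))**2 = 84 - (1 + 78)**2 = 84 - 1*79**2 = 84 - 1*6241 = 84 - 6241 = -6157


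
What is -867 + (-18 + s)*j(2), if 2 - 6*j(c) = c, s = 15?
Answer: -867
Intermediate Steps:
j(c) = 1/3 - c/6
-867 + (-18 + s)*j(2) = -867 + (-18 + 15)*(1/3 - 1/6*2) = -867 - 3*(1/3 - 1/3) = -867 - 3*0 = -867 + 0 = -867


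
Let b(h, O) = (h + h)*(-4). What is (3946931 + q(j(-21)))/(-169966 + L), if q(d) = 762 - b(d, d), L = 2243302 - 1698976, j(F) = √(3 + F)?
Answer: 3947693/374360 + 3*I*√2/46795 ≈ 10.545 + 9.0664e-5*I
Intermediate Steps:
b(h, O) = -8*h (b(h, O) = (2*h)*(-4) = -8*h)
L = 544326
q(d) = 762 + 8*d (q(d) = 762 - (-8)*d = 762 + 8*d)
(3946931 + q(j(-21)))/(-169966 + L) = (3946931 + (762 + 8*√(3 - 21)))/(-169966 + 544326) = (3946931 + (762 + 8*√(-18)))/374360 = (3946931 + (762 + 8*(3*I*√2)))*(1/374360) = (3946931 + (762 + 24*I*√2))*(1/374360) = (3947693 + 24*I*√2)*(1/374360) = 3947693/374360 + 3*I*√2/46795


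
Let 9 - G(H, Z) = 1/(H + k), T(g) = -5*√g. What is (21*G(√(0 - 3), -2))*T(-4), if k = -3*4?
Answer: 210*(109 - 9*I*√3)/(√3 + 12*I) ≈ 2.4744 - 1907.1*I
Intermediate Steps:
k = -12
G(H, Z) = 9 - 1/(-12 + H) (G(H, Z) = 9 - 1/(H - 12) = 9 - 1/(-12 + H))
(21*G(√(0 - 3), -2))*T(-4) = (21*((-109 + 9*√(0 - 3))/(-12 + √(0 - 3))))*(-10*I) = (21*((-109 + 9*√(-3))/(-12 + √(-3))))*(-10*I) = (21*((-109 + 9*(I*√3))/(-12 + I*√3)))*(-10*I) = (21*((-109 + 9*I*√3)/(-12 + I*√3)))*(-10*I) = (21*(-109 + 9*I*√3)/(-12 + I*√3))*(-10*I) = -210*I*(-109 + 9*I*√3)/(-12 + I*√3)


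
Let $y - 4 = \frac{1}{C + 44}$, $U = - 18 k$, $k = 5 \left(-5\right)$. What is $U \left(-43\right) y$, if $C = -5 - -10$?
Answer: $- \frac{3811950}{49} \approx -77795.0$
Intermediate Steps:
$k = -25$
$C = 5$ ($C = -5 + 10 = 5$)
$U = 450$ ($U = \left(-18\right) \left(-25\right) = 450$)
$y = \frac{197}{49}$ ($y = 4 + \frac{1}{5 + 44} = 4 + \frac{1}{49} = \frac{197}{49} \approx 4.0204$)
$U \left(-43\right) y = 450 \left(-43\right) \frac{197}{49} = \left(-19350\right) \frac{197}{49} = - \frac{3811950}{49}$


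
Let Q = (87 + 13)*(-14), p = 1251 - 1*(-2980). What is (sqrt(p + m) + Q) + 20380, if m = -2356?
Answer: 18980 + 25*sqrt(3) ≈ 19023.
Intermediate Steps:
p = 4231 (p = 1251 + 2980 = 4231)
Q = -1400 (Q = 100*(-14) = -1400)
(sqrt(p + m) + Q) + 20380 = (sqrt(4231 - 2356) - 1400) + 20380 = (sqrt(1875) - 1400) + 20380 = (25*sqrt(3) - 1400) + 20380 = (-1400 + 25*sqrt(3)) + 20380 = 18980 + 25*sqrt(3)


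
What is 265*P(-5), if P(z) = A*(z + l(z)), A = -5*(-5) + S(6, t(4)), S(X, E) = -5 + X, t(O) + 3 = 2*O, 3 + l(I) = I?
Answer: -89570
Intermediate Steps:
l(I) = -3 + I
t(O) = -3 + 2*O
A = 26 (A = -5*(-5) + (-5 + 6) = 25 + 1 = 26)
P(z) = -78 + 52*z (P(z) = 26*(z + (-3 + z)) = 26*(-3 + 2*z) = -78 + 52*z)
265*P(-5) = 265*(-78 + 52*(-5)) = 265*(-78 - 260) = 265*(-338) = -89570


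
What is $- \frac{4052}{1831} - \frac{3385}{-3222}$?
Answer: $- \frac{6857609}{5899482} \approx -1.1624$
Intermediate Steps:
$- \frac{4052}{1831} - \frac{3385}{-3222} = \left(-4052\right) \frac{1}{1831} - - \frac{3385}{3222} = - \frac{4052}{1831} + \frac{3385}{3222} = - \frac{6857609}{5899482}$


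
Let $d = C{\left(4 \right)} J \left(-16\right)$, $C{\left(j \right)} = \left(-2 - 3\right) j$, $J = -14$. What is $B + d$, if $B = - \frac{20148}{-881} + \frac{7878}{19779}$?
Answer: $- \frac{25886630570}{5808433} \approx -4456.7$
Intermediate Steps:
$B = \frac{135149270}{5808433}$ ($B = \left(-20148\right) \left(- \frac{1}{881}\right) + 7878 \cdot \frac{1}{19779} = \frac{20148}{881} + \frac{2626}{6593} = \frac{135149270}{5808433} \approx 23.268$)
$C{\left(j \right)} = - 5 j$
$d = -4480$ ($d = \left(-5\right) 4 \left(-14\right) \left(-16\right) = \left(-20\right) \left(-14\right) \left(-16\right) = 280 \left(-16\right) = -4480$)
$B + d = \frac{135149270}{5808433} - 4480 = - \frac{25886630570}{5808433}$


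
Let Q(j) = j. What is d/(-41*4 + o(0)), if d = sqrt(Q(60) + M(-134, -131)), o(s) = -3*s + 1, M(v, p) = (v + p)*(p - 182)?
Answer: -sqrt(83005)/163 ≈ -1.7675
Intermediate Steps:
M(v, p) = (-182 + p)*(p + v) (M(v, p) = (p + v)*(-182 + p) = (-182 + p)*(p + v))
o(s) = 1 - 3*s
d = sqrt(83005) (d = sqrt(60 + ((-131)**2 - 182*(-131) - 182*(-134) - 131*(-134))) = sqrt(60 + (17161 + 23842 + 24388 + 17554)) = sqrt(60 + 82945) = sqrt(83005) ≈ 288.11)
d/(-41*4 + o(0)) = sqrt(83005)/(-41*4 + (1 - 3*0)) = sqrt(83005)/(-164 + (1 + 0)) = sqrt(83005)/(-164 + 1) = sqrt(83005)/(-163) = sqrt(83005)*(-1/163) = -sqrt(83005)/163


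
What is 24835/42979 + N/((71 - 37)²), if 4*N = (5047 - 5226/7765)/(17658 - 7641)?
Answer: 8933939339932891/15457998674346480 ≈ 0.57795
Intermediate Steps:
N = 39184729/311128020 (N = ((5047 - 5226/7765)/(17658 - 7641))/4 = ((5047 - 5226*1/7765)/10017)/4 = ((5047 - 5226/7765)*(1/10017))/4 = ((39184729/7765)*(1/10017))/4 = (¼)*(39184729/77782005) = 39184729/311128020 ≈ 0.12594)
24835/42979 + N/((71 - 37)²) = 24835/42979 + 39184729/(311128020*((71 - 37)²)) = 24835*(1/42979) + 39184729/(311128020*(34²)) = 24835/42979 + (39184729/311128020)/1156 = 24835/42979 + (39184729/311128020)*(1/1156) = 24835/42979 + 39184729/359663991120 = 8933939339932891/15457998674346480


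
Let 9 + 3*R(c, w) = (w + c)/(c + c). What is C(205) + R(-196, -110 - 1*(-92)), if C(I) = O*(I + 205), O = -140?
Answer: -33752857/588 ≈ -57403.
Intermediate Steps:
C(I) = -28700 - 140*I (C(I) = -140*(I + 205) = -140*(205 + I) = -28700 - 140*I)
R(c, w) = -3 + (c + w)/(6*c) (R(c, w) = -3 + ((w + c)/(c + c))/3 = -3 + ((c + w)/((2*c)))/3 = -3 + ((c + w)*(1/(2*c)))/3 = -3 + ((c + w)/(2*c))/3 = -3 + (c + w)/(6*c))
C(205) + R(-196, -110 - 1*(-92)) = (-28700 - 140*205) + (⅙)*((-110 - 1*(-92)) - 17*(-196))/(-196) = (-28700 - 28700) + (⅙)*(-1/196)*((-110 + 92) + 3332) = -57400 + (⅙)*(-1/196)*(-18 + 3332) = -57400 + (⅙)*(-1/196)*3314 = -57400 - 1657/588 = -33752857/588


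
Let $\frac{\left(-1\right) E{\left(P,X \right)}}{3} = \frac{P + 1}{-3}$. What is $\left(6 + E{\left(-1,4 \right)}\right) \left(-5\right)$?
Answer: $-30$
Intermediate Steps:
$E{\left(P,X \right)} = 1 + P$ ($E{\left(P,X \right)} = - 3 \frac{P + 1}{-3} = - 3 \left(1 + P\right) \left(- \frac{1}{3}\right) = - 3 \left(- \frac{1}{3} - \frac{P}{3}\right) = 1 + P$)
$\left(6 + E{\left(-1,4 \right)}\right) \left(-5\right) = \left(6 + \left(1 - 1\right)\right) \left(-5\right) = \left(6 + 0\right) \left(-5\right) = 6 \left(-5\right) = -30$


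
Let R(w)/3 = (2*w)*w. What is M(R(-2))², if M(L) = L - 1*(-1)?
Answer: 625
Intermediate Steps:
R(w) = 6*w² (R(w) = 3*((2*w)*w) = 3*(2*w²) = 6*w²)
M(L) = 1 + L (M(L) = L + 1 = 1 + L)
M(R(-2))² = (1 + 6*(-2)²)² = (1 + 6*4)² = (1 + 24)² = 25² = 625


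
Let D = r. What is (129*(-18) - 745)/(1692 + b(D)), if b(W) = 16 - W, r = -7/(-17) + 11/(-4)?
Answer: -208556/116303 ≈ -1.7932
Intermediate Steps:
r = -159/68 (r = -7*(-1/17) + 11*(-¼) = 7/17 - 11/4 = -159/68 ≈ -2.3382)
D = -159/68 ≈ -2.3382
(129*(-18) - 745)/(1692 + b(D)) = (129*(-18) - 745)/(1692 + (16 - 1*(-159/68))) = (-2322 - 745)/(1692 + (16 + 159/68)) = -3067/(1692 + 1247/68) = -3067/116303/68 = -3067*68/116303 = -208556/116303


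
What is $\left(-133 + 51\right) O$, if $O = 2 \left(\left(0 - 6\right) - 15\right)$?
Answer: $3444$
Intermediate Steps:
$O = -42$ ($O = 2 \left(\left(0 - 6\right) - 15\right) = 2 \left(-6 - 15\right) = 2 \left(-21\right) = -42$)
$\left(-133 + 51\right) O = \left(-133 + 51\right) \left(-42\right) = \left(-82\right) \left(-42\right) = 3444$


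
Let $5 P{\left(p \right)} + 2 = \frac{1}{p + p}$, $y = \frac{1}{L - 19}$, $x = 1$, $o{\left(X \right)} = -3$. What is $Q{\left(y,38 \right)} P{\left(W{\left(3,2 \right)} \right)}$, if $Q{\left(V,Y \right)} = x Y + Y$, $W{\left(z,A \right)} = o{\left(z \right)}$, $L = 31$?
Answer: $- \frac{494}{15} \approx -32.933$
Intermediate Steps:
$W{\left(z,A \right)} = -3$
$y = \frac{1}{12}$ ($y = \frac{1}{31 - 19} = \frac{1}{12} \approx 0.083333$)
$Q{\left(V,Y \right)} = 2 Y$ ($Q{\left(V,Y \right)} = 1 Y + Y = Y + Y = 2 Y$)
$P{\left(p \right)} = - \frac{2}{5} + \frac{1}{10 p}$ ($P{\left(p \right)} = - \frac{2}{5} + \frac{1}{5 \left(p + p\right)} = - \frac{2}{5} + \frac{1}{5 \cdot 2 p} = - \frac{2}{5} + \frac{\frac{1}{2} \frac{1}{p}}{5} = - \frac{2}{5} + \frac{1}{10 p}$)
$Q{\left(y,38 \right)} P{\left(W{\left(3,2 \right)} \right)} = 2 \cdot 38 \frac{1 - -12}{10 \left(-3\right)} = 76 \cdot \frac{1}{10} \left(- \frac{1}{3}\right) \left(1 + 12\right) = 76 \cdot \frac{1}{10} \left(- \frac{1}{3}\right) 13 = 76 \left(- \frac{13}{30}\right) = - \frac{494}{15}$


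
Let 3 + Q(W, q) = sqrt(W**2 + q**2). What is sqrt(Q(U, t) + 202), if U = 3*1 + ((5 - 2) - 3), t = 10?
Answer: sqrt(199 + sqrt(109)) ≈ 14.472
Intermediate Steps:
U = 3 (U = 3 + (3 - 3) = 3 + 0 = 3)
Q(W, q) = -3 + sqrt(W**2 + q**2)
sqrt(Q(U, t) + 202) = sqrt((-3 + sqrt(3**2 + 10**2)) + 202) = sqrt((-3 + sqrt(9 + 100)) + 202) = sqrt((-3 + sqrt(109)) + 202) = sqrt(199 + sqrt(109))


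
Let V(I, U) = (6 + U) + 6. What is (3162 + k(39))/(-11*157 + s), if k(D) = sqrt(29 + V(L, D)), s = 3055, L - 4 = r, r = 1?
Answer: 1581/664 + sqrt(5)/332 ≈ 2.3878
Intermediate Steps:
L = 5 (L = 4 + 1 = 5)
V(I, U) = 12 + U
k(D) = sqrt(41 + D) (k(D) = sqrt(29 + (12 + D)) = sqrt(41 + D))
(3162 + k(39))/(-11*157 + s) = (3162 + sqrt(41 + 39))/(-11*157 + 3055) = (3162 + sqrt(80))/(-1727 + 3055) = (3162 + 4*sqrt(5))/1328 = (3162 + 4*sqrt(5))*(1/1328) = 1581/664 + sqrt(5)/332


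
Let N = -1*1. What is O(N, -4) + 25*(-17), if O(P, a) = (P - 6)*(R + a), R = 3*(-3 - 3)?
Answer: -271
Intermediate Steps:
N = -1
R = -18 (R = 3*(-6) = -18)
O(P, a) = (-18 + a)*(-6 + P) (O(P, a) = (P - 6)*(-18 + a) = (-6 + P)*(-18 + a) = (-18 + a)*(-6 + P))
O(N, -4) + 25*(-17) = (108 - 18*(-1) - 6*(-4) - 1*(-4)) + 25*(-17) = (108 + 18 + 24 + 4) - 425 = 154 - 425 = -271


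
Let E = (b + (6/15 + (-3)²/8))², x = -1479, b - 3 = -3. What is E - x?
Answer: 2370121/1600 ≈ 1481.3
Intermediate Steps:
b = 0 (b = 3 - 3 = 0)
E = 3721/1600 (E = (0 + (6/15 + (-3)²/8))² = (0 + (6*(1/15) + 9*(⅛)))² = (0 + (⅖ + 9/8))² = (0 + 61/40)² = (61/40)² = 3721/1600 ≈ 2.3256)
E - x = 3721/1600 - 1*(-1479) = 3721/1600 + 1479 = 2370121/1600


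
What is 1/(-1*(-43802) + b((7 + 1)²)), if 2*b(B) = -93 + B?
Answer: 2/87575 ≈ 2.2838e-5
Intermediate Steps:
b(B) = -93/2 + B/2 (b(B) = (-93 + B)/2 = -93/2 + B/2)
1/(-1*(-43802) + b((7 + 1)²)) = 1/(-1*(-43802) + (-93/2 + (7 + 1)²/2)) = 1/(43802 + (-93/2 + (½)*8²)) = 1/(43802 + (-93/2 + (½)*64)) = 1/(43802 + (-93/2 + 32)) = 1/(43802 - 29/2) = 1/(87575/2) = 2/87575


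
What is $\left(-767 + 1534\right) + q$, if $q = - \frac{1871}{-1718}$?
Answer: $\frac{1319577}{1718} \approx 768.09$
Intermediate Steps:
$q = \frac{1871}{1718}$ ($q = \left(-1871\right) \left(- \frac{1}{1718}\right) = \frac{1871}{1718} \approx 1.0891$)
$\left(-767 + 1534\right) + q = \left(-767 + 1534\right) + \frac{1871}{1718} = 767 + \frac{1871}{1718} = \frac{1319577}{1718}$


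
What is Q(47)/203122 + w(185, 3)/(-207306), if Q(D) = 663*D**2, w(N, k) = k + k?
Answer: 50602051295/7018068222 ≈ 7.2103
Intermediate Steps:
w(N, k) = 2*k
Q(47)/203122 + w(185, 3)/(-207306) = (663*47**2)/203122 + (2*3)/(-207306) = (663*2209)*(1/203122) + 6*(-1/207306) = 1464567*(1/203122) - 1/34551 = 1464567/203122 - 1/34551 = 50602051295/7018068222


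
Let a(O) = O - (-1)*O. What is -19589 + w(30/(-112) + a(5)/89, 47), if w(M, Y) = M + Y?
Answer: -97398103/4984 ≈ -19542.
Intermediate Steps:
a(O) = 2*O (a(O) = O + O = 2*O)
-19589 + w(30/(-112) + a(5)/89, 47) = -19589 + ((30/(-112) + (2*5)/89) + 47) = -19589 + ((30*(-1/112) + 10*(1/89)) + 47) = -19589 + ((-15/56 + 10/89) + 47) = -19589 + (-775/4984 + 47) = -19589 + 233473/4984 = -97398103/4984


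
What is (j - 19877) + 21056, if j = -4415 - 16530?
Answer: -19766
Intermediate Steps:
j = -20945
(j - 19877) + 21056 = (-20945 - 19877) + 21056 = -40822 + 21056 = -19766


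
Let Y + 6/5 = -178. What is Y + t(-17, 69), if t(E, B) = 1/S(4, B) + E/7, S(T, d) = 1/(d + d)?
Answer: -1527/35 ≈ -43.629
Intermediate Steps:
S(T, d) = 1/(2*d)
Y = -896/5 (Y = -6/5 - 178 = -896/5 ≈ -179.20)
t(E, B) = 2*B + E/7 (t(E, B) = 1/(1/(2*B)) + E/7 = 1*(2*B) + E*(1/7) = 2*B + E/7)
Y + t(-17, 69) = -896/5 + (2*69 + (1/7)*(-17)) = -896/5 + (138 - 17/7) = -896/5 + 949/7 = -1527/35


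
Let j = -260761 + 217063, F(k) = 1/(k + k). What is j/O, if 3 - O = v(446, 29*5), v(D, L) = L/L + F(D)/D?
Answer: -5794820912/265221 ≈ -21849.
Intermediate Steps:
F(k) = 1/(2*k)
v(D, L) = 1 + 1/(2*D²) (v(D, L) = L/L + (1/(2*D))/D = 1 + 1/(2*D²))
j = -43698
O = 795663/397832 (O = 3 - (1 + (½)/446²) = 3 - (1 + (½)*(1/198916)) = 3 - (1 + 1/397832) = 3 - 1*397833/397832 = 3 - 397833/397832 = 795663/397832 ≈ 2.0000)
j/O = -43698/795663/397832 = -43698*397832/795663 = -5794820912/265221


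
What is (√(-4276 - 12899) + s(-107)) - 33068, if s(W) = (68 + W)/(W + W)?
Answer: -7076513/214 + 5*I*√687 ≈ -33068.0 + 131.05*I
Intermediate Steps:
s(W) = (68 + W)/(2*W) (s(W) = (68 + W)/((2*W)) = (68 + W)*(1/(2*W)) = (68 + W)/(2*W))
(√(-4276 - 12899) + s(-107)) - 33068 = (√(-4276 - 12899) + (½)*(68 - 107)/(-107)) - 33068 = (√(-17175) + (½)*(-1/107)*(-39)) - 33068 = (5*I*√687 + 39/214) - 33068 = (39/214 + 5*I*√687) - 33068 = -7076513/214 + 5*I*√687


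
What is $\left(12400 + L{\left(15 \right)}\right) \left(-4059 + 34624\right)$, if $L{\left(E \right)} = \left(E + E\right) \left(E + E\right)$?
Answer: $406514500$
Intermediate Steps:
$L{\left(E \right)} = 4 E^{2}$ ($L{\left(E \right)} = 2 E 2 E = 4 E^{2}$)
$\left(12400 + L{\left(15 \right)}\right) \left(-4059 + 34624\right) = \left(12400 + 4 \cdot 15^{2}\right) \left(-4059 + 34624\right) = \left(12400 + 4 \cdot 225\right) 30565 = \left(12400 + 900\right) 30565 = 13300 \cdot 30565 = 406514500$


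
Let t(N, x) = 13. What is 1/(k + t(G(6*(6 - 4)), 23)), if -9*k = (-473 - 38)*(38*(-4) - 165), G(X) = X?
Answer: -9/161870 ≈ -5.5600e-5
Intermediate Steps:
k = -161987/9 (k = -(-473 - 38)*(38*(-4) - 165)/9 = -(-511)*(-152 - 165)/9 = -(-511)*(-317)/9 = -⅑*161987 = -161987/9 ≈ -17999.)
1/(k + t(G(6*(6 - 4)), 23)) = 1/(-161987/9 + 13) = 1/(-161870/9) = -9/161870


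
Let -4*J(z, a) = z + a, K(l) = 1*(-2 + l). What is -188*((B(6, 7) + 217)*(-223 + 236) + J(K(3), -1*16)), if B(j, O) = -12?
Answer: -501725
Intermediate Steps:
K(l) = -2 + l
J(z, a) = -a/4 - z/4 (J(z, a) = -(z + a)/4 = -(a + z)/4 = -a/4 - z/4)
-188*((B(6, 7) + 217)*(-223 + 236) + J(K(3), -1*16)) = -188*((-12 + 217)*(-223 + 236) + (-(-1)*16/4 - (-2 + 3)/4)) = -188*(205*13 + (-¼*(-16) - ¼*1)) = -188*(2665 + (4 - ¼)) = -188*(2665 + 15/4) = -188*10675/4 = -501725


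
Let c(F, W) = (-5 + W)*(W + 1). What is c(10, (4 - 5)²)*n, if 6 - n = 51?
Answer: 360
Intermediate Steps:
n = -45 (n = 6 - 1*51 = 6 - 51 = -45)
c(F, W) = (1 + W)*(-5 + W) (c(F, W) = (-5 + W)*(1 + W) = (1 + W)*(-5 + W))
c(10, (4 - 5)²)*n = (-5 + ((4 - 5)²)² - 4*(4 - 5)²)*(-45) = (-5 + ((-1)²)² - 4*(-1)²)*(-45) = (-5 + 1² - 4*1)*(-45) = (-5 + 1 - 4)*(-45) = -8*(-45) = 360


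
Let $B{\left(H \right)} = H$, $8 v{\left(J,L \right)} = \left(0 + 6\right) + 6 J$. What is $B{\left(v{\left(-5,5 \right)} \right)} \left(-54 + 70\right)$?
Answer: $-48$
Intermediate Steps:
$v{\left(J,L \right)} = \frac{3}{4} + \frac{3 J}{4}$ ($v{\left(J,L \right)} = \frac{\left(0 + 6\right) + 6 J}{8} = \frac{6 + 6 J}{8} = \frac{3}{4} + \frac{3 J}{4}$)
$B{\left(v{\left(-5,5 \right)} \right)} \left(-54 + 70\right) = \left(\frac{3}{4} + \frac{3}{4} \left(-5\right)\right) \left(-54 + 70\right) = \left(\frac{3}{4} - \frac{15}{4}\right) 16 = \left(-3\right) 16 = -48$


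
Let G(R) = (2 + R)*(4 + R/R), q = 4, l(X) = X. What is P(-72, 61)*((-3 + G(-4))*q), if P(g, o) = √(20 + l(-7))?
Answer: -52*√13 ≈ -187.49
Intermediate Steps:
G(R) = 10 + 5*R (G(R) = (2 + R)*(4 + 1) = (2 + R)*5 = 10 + 5*R)
P(g, o) = √13 (P(g, o) = √(20 - 7) = √13)
P(-72, 61)*((-3 + G(-4))*q) = √13*((-3 + (10 + 5*(-4)))*4) = √13*((-3 + (10 - 20))*4) = √13*((-3 - 10)*4) = √13*(-13*4) = √13*(-52) = -52*√13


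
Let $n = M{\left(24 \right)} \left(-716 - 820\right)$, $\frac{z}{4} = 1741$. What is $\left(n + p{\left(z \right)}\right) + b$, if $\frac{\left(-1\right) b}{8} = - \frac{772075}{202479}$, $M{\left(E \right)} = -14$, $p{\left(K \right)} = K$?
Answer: $\frac{5770348772}{202479} \approx 28499.0$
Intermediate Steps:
$z = 6964$ ($z = 4 \cdot 1741 = 6964$)
$n = 21504$ ($n = - 14 \left(-716 - 820\right) = \left(-14\right) \left(-1536\right) = 21504$)
$b = \frac{6176600}{202479}$ ($b = - 8 \left(- \frac{772075}{202479}\right) = - 8 \left(\left(-772075\right) \frac{1}{202479}\right) = \left(-8\right) \left(- \frac{772075}{202479}\right) = \frac{6176600}{202479} \approx 30.505$)
$\left(n + p{\left(z \right)}\right) + b = \left(21504 + 6964\right) + \frac{6176600}{202479} = 28468 + \frac{6176600}{202479} = \frac{5770348772}{202479}$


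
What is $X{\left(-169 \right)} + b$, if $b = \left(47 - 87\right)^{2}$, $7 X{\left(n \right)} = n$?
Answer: $\frac{11031}{7} \approx 1575.9$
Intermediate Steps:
$X{\left(n \right)} = \frac{n}{7}$
$b = 1600$ ($b = \left(-40\right)^{2} = 1600$)
$X{\left(-169 \right)} + b = \frac{1}{7} \left(-169\right) + 1600 = - \frac{169}{7} + 1600 = \frac{11031}{7}$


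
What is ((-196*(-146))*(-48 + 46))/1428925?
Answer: -57232/1428925 ≈ -0.040052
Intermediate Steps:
((-196*(-146))*(-48 + 46))/1428925 = (28616*(-2))*(1/1428925) = -57232*1/1428925 = -57232/1428925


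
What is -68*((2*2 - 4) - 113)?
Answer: 7684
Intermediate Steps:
-68*((2*2 - 4) - 113) = -68*((4 - 4) - 113) = -68*(0 - 113) = -68*(-113) = 7684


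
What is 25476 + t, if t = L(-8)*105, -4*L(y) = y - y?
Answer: 25476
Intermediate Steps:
L(y) = 0 (L(y) = -(y - y)/4 = -1/4*0 = 0)
t = 0 (t = 0*105 = 0)
25476 + t = 25476 + 0 = 25476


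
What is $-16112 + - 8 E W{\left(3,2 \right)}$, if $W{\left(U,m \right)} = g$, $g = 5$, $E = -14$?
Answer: $-15552$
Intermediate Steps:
$W{\left(U,m \right)} = 5$
$-16112 + - 8 E W{\left(3,2 \right)} = -16112 + \left(-8\right) \left(-14\right) 5 = -16112 + 112 \cdot 5 = -16112 + 560 = -15552$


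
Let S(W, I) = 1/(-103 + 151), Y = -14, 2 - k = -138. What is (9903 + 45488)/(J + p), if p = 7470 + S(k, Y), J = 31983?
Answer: 379824/270535 ≈ 1.4040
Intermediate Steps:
k = 140 (k = 2 - 1*(-138) = 2 + 138 = 140)
S(W, I) = 1/48
p = 358561/48 (p = 7470 + 1/48 = 358561/48 ≈ 7470.0)
(9903 + 45488)/(J + p) = (9903 + 45488)/(31983 + 358561/48) = 55391/(1893745/48) = 55391*(48/1893745) = 379824/270535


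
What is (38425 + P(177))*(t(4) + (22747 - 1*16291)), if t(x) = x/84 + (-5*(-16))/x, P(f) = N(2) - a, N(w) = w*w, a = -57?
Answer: 747711506/3 ≈ 2.4924e+8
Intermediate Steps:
N(w) = w**2
P(f) = 61 (P(f) = 2**2 - 1*(-57) = 4 + 57 = 61)
t(x) = 80/x + x/84 (t(x) = x*(1/84) + 80/x = x/84 + 80/x = 80/x + x/84)
(38425 + P(177))*(t(4) + (22747 - 1*16291)) = (38425 + 61)*((80/4 + (1/84)*4) + (22747 - 1*16291)) = 38486*((80*(1/4) + 1/21) + (22747 - 16291)) = 38486*((20 + 1/21) + 6456) = 38486*(421/21 + 6456) = 38486*(135997/21) = 747711506/3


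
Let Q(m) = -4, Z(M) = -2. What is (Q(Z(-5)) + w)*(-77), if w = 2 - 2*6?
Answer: 1078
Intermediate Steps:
w = -10 (w = 2 - 12 = -10)
(Q(Z(-5)) + w)*(-77) = (-4 - 10)*(-77) = -14*(-77) = 1078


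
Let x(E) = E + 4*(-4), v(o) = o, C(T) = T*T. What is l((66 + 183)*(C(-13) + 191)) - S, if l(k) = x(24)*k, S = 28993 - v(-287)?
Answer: 687840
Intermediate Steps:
C(T) = T²
x(E) = -16 + E (x(E) = E - 16 = -16 + E)
S = 29280 (S = 28993 - 1*(-287) = 28993 + 287 = 29280)
l(k) = 8*k (l(k) = (-16 + 24)*k = 8*k)
l((66 + 183)*(C(-13) + 191)) - S = 8*((66 + 183)*((-13)² + 191)) - 1*29280 = 8*(249*(169 + 191)) - 29280 = 8*(249*360) - 29280 = 8*89640 - 29280 = 717120 - 29280 = 687840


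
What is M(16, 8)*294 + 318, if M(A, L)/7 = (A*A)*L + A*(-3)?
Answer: 4116318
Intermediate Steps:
M(A, L) = -21*A + 7*L*A² (M(A, L) = 7*((A*A)*L + A*(-3)) = 7*(A²*L - 3*A) = 7*(L*A² - 3*A) = 7*(-3*A + L*A²) = -21*A + 7*L*A²)
M(16, 8)*294 + 318 = (7*16*(-3 + 16*8))*294 + 318 = (7*16*(-3 + 128))*294 + 318 = (7*16*125)*294 + 318 = 14000*294 + 318 = 4116000 + 318 = 4116318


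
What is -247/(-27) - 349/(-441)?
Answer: 13150/1323 ≈ 9.9395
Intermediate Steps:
-247/(-27) - 349/(-441) = -247*(-1/27) - 349*(-1/441) = 247/27 + 349/441 = 13150/1323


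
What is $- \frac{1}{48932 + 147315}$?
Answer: $- \frac{1}{196247} \approx -5.0956 \cdot 10^{-6}$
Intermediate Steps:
$- \frac{1}{48932 + 147315} = - \frac{1}{196247}$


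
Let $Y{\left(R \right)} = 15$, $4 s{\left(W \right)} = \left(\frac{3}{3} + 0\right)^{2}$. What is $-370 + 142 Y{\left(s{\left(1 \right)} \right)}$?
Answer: $1760$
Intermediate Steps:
$s{\left(W \right)} = \frac{1}{4}$ ($s{\left(W \right)} = \frac{\left(\frac{3}{3} + 0\right)^{2}}{4} = \frac{\left(3 \cdot \frac{1}{3} + 0\right)^{2}}{4} = \frac{\left(1 + 0\right)^{2}}{4} = \frac{1^{2}}{4} = \frac{1}{4} \cdot 1 = \frac{1}{4}$)
$-370 + 142 Y{\left(s{\left(1 \right)} \right)} = -370 + 142 \cdot 15 = -370 + 2130 = 1760$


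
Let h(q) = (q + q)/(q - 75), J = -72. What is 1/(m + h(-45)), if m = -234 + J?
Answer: -4/1221 ≈ -0.0032760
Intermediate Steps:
m = -306 (m = -234 - 72 = -306)
h(q) = 2*q/(-75 + q) (h(q) = (2*q)/(-75 + q) = 2*q/(-75 + q))
1/(m + h(-45)) = 1/(-306 + 2*(-45)/(-75 - 45)) = 1/(-306 + 2*(-45)/(-120)) = 1/(-306 + 2*(-45)*(-1/120)) = 1/(-306 + 3/4) = 1/(-1221/4) = -4/1221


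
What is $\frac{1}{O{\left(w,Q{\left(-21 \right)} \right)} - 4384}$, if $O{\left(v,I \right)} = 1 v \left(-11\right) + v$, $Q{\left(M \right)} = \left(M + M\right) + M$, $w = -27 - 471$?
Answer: $\frac{1}{596} \approx 0.0016779$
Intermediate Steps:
$w = -498$
$Q{\left(M \right)} = 3 M$ ($Q{\left(M \right)} = 2 M + M = 3 M$)
$O{\left(v,I \right)} = - 10 v$ ($O{\left(v,I \right)} = v \left(-11\right) + v = - 11 v + v = - 10 v$)
$\frac{1}{O{\left(w,Q{\left(-21 \right)} \right)} - 4384} = \frac{1}{\left(-10\right) \left(-498\right) - 4384} = \frac{1}{4980 - 4384} = \frac{1}{596}$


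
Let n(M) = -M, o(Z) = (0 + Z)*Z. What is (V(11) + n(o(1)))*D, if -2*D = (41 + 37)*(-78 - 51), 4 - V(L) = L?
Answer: -40248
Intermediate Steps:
V(L) = 4 - L
o(Z) = Z**2 (o(Z) = Z*Z = Z**2)
D = 5031 (D = -(41 + 37)*(-78 - 51)/2 = -39*(-129) = -1/2*(-10062) = 5031)
(V(11) + n(o(1)))*D = ((4 - 1*11) - 1*1**2)*5031 = ((4 - 11) - 1*1)*5031 = (-7 - 1)*5031 = -8*5031 = -40248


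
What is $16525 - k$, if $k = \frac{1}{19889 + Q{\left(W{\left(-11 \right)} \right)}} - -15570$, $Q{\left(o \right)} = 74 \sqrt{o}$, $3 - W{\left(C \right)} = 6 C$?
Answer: $\frac{377410705646}{395194477} + \frac{74 \sqrt{69}}{395194477} \approx 955.0$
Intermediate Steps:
$W{\left(C \right)} = 3 - 6 C$
$k = 15570 + \frac{1}{19889 + 74 \sqrt{69}}$ ($k = \frac{1}{19889 + 74 \sqrt{3 - -66}} - -15570 = \frac{1}{19889 + 74 \sqrt{3 + 66}} + 15570 = \frac{1}{19889 + 74 \sqrt{69}} + 15570 = 15570 + \frac{1}{19889 + 74 \sqrt{69}} \approx 15570.0$)
$16525 - k = 16525 - \left(\frac{6153178026779}{395194477} - \frac{74 \sqrt{69}}{395194477}\right) = \frac{377410705646}{395194477} + \frac{74 \sqrt{69}}{395194477}$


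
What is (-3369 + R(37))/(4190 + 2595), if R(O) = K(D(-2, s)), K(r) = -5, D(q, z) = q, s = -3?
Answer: -3374/6785 ≈ -0.49727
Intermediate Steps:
R(O) = -5
(-3369 + R(37))/(4190 + 2595) = (-3369 - 5)/(4190 + 2595) = -3374/6785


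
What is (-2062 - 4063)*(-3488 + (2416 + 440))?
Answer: 3871000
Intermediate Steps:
(-2062 - 4063)*(-3488 + (2416 + 440)) = -6125*(-3488 + 2856) = -6125*(-632) = 3871000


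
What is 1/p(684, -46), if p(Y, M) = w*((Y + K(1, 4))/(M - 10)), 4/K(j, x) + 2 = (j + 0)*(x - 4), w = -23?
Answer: 28/7843 ≈ 0.0035701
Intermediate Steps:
K(j, x) = 4/(-2 + j*(-4 + x)) (K(j, x) = 4/(-2 + (j + 0)*(x - 4)) = 4/(-2 + j*(-4 + x)))
p(Y, M) = -23*(-2 + Y)/(-10 + M) (p(Y, M) = -23*(Y + 4/(-2 - 4*1 + 1*4))/(M - 10) = -23*(Y + 4/(-2 - 4 + 4))/(-10 + M) = -23*(Y + 4/(-2))/(-10 + M) = -23*(Y + 4*(-½))/(-10 + M) = -23*(Y - 2)/(-10 + M) = -23*(-2 + Y)/(-10 + M))
1/p(684, -46) = 1/(23*(2 - 1*684)/(-10 - 46)) = 1/(23*(2 - 684)/(-56)) = 1/(23*(-1/56)*(-682)) = 1/(7843/28) = 28/7843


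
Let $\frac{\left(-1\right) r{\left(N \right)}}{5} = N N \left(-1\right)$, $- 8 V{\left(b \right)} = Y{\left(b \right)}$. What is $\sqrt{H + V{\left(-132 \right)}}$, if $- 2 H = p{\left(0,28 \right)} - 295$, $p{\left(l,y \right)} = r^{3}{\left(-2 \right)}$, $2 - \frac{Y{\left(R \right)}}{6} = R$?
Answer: $i \sqrt{3953} \approx 62.873 i$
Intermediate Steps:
$Y{\left(R \right)} = 12 - 6 R$
$V{\left(b \right)} = - \frac{3}{2} + \frac{3 b}{4}$ ($V{\left(b \right)} = - \frac{12 - 6 b}{8} = - \frac{3}{2} + \frac{3 b}{4}$)
$r{\left(N \right)} = 5 N^{2}$ ($r{\left(N \right)} = - 5 N N \left(-1\right) = - 5 N^{2} \left(-1\right) = - 5 \left(- N^{2}\right) = 5 N^{2}$)
$p{\left(l,y \right)} = 8000$ ($p{\left(l,y \right)} = \left(5 \left(-2\right)^{2}\right)^{3} = \left(5 \cdot 4\right)^{3} = 20^{3} = 8000$)
$H = - \frac{7705}{2}$ ($H = - \frac{8000 - 295}{2} = \left(- \frac{1}{2}\right) 7705 = - \frac{7705}{2} \approx -3852.5$)
$\sqrt{H + V{\left(-132 \right)}} = \sqrt{- \frac{7705}{2} + \left(- \frac{3}{2} + \frac{3}{4} \left(-132\right)\right)} = \sqrt{- \frac{7705}{2} - \frac{201}{2}} = \sqrt{-3953} = i \sqrt{3953}$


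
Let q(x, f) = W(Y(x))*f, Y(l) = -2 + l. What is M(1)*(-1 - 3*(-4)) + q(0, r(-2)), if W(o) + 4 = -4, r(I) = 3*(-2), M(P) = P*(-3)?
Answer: 15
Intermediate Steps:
M(P) = -3*P
r(I) = -6
W(o) = -8 (W(o) = -4 - 4 = -8)
q(x, f) = -8*f
M(1)*(-1 - 3*(-4)) + q(0, r(-2)) = (-3*1)*(-1 - 3*(-4)) - 8*(-6) = -3*(-1 + 12) + 48 = -3*11 + 48 = -33 + 48 = 15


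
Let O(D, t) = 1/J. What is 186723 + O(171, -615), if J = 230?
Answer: 42946291/230 ≈ 1.8672e+5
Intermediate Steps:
O(D, t) = 1/230
186723 + O(171, -615) = 186723 + 1/230 = 42946291/230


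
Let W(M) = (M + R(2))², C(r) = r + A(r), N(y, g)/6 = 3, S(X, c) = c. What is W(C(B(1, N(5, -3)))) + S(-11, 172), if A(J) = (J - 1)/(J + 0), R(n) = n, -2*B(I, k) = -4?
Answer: 769/4 ≈ 192.25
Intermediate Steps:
N(y, g) = 18 (N(y, g) = 6*3 = 18)
B(I, k) = 2 (B(I, k) = -½*(-4) = 2)
A(J) = (-1 + J)/J
C(r) = r + (-1 + r)/r
W(M) = (2 + M)² (W(M) = (M + 2)² = (2 + M)²)
W(C(B(1, N(5, -3)))) + S(-11, 172) = (2 + (1 + 2 - 1/2))² + 172 = (2 + (1 + 2 - 1*½))² + 172 = (2 + (1 + 2 - ½))² + 172 = (2 + 5/2)² + 172 = (9/2)² + 172 = 81/4 + 172 = 769/4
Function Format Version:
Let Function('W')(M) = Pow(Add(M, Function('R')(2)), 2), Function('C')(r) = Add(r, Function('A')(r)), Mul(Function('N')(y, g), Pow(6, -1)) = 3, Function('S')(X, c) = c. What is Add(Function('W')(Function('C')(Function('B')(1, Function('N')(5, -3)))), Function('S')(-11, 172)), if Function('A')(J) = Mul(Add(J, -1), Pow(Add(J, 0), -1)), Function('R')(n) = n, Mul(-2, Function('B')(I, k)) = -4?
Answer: Rational(769, 4) ≈ 192.25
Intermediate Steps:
Function('N')(y, g) = 18 (Function('N')(y, g) = Mul(6, 3) = 18)
Function('B')(I, k) = 2 (Function('B')(I, k) = Mul(Rational(-1, 2), -4) = 2)
Function('A')(J) = Mul(Pow(J, -1), Add(-1, J)) (Function('A')(J) = Mul(Add(-1, J), Pow(J, -1)) = Mul(Pow(J, -1), Add(-1, J)))
Function('C')(r) = Add(r, Mul(Pow(r, -1), Add(-1, r)))
Function('W')(M) = Pow(Add(2, M), 2) (Function('W')(M) = Pow(Add(M, 2), 2) = Pow(Add(2, M), 2))
Add(Function('W')(Function('C')(Function('B')(1, Function('N')(5, -3)))), Function('S')(-11, 172)) = Add(Pow(Add(2, Add(1, 2, Mul(-1, Pow(2, -1)))), 2), 172) = Add(Pow(Add(2, Add(1, 2, Mul(-1, Rational(1, 2)))), 2), 172) = Add(Pow(Add(2, Add(1, 2, Rational(-1, 2))), 2), 172) = Add(Pow(Add(2, Rational(5, 2)), 2), 172) = Add(Pow(Rational(9, 2), 2), 172) = Add(Rational(81, 4), 172) = Rational(769, 4)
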